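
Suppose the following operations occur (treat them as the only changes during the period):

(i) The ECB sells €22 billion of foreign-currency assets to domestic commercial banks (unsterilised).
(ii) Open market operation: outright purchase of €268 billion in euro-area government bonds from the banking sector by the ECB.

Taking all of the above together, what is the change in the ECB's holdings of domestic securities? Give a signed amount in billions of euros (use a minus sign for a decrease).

ECB balance sheet:
  Assets:      Securities +€268B, Foreign assets −€22B
  Liabilities: Bank reserves +€246B
So the change in the ECB's holdings of domestic securities is +€268 billion.

+€268 billion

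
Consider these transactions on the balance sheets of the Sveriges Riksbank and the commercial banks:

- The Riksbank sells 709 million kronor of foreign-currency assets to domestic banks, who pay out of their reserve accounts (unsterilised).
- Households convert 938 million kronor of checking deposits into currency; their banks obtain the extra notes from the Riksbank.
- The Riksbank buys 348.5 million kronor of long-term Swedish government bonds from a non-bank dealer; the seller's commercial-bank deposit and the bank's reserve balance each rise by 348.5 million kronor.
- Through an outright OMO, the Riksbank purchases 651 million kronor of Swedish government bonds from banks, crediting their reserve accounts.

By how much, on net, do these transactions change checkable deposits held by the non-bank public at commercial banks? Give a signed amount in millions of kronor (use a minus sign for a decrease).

Riksbank balance sheet:
  Assets:      Securities +999.5M, Foreign assets −709M
  Liabilities: Bank reserves −647.5M, Currency in circulation +938M
Commercial banking system:
  Assets:      Reserves at CB −647.5M, Securities −651M, Foreign assets +709M
  Liabilities: Checkable deposits −589.5M
So the change in checkable deposits held by the non-bank public at commercial banks is -589.5 million.

-589.5 million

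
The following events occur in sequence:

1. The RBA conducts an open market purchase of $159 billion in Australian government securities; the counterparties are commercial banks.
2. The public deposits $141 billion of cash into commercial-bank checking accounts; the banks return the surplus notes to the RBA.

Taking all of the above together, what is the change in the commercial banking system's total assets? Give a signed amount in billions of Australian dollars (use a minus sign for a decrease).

+$141 billion

OMO purchase (from banks) $159 billion: just an asset swap on bank balance sheets → 0.
Currency deposit $141 billion: bank balance sheets expand → +$141B.
Net: 0 + 141 = +$141 billion.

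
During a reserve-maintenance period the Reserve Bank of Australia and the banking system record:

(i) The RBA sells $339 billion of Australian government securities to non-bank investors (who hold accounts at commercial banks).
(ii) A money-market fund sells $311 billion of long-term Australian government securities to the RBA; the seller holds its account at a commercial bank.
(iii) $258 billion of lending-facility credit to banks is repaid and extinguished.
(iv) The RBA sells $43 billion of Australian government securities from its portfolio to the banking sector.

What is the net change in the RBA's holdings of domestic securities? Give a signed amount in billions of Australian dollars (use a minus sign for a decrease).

-$71 billion

RBA balance sheet:
  Assets:      Securities −$71B, Loans to banks −$258B
  Liabilities: Bank reserves −$329B
So the change in the RBA's holdings of domestic securities is -$71 billion.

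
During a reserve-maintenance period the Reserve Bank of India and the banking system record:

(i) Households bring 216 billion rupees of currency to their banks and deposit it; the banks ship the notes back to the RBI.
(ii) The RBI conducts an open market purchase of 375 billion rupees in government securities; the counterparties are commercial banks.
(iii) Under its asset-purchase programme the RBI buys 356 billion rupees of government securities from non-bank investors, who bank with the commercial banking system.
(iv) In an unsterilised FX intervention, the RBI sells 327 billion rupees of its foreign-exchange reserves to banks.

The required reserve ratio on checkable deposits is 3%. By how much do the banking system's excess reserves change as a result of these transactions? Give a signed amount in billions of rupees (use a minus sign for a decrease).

+602.84 billion

Currency deposit 216 billion rupees: reserves +216B, deposits +216B.
OMO purchase (from banks) 375 billion rupees: reserves +375B, deposits 0.
Asset purchase (from non-banks) 356 billion rupees: reserves +356B, deposits +356B.
FX sale 327 billion rupees: reserves −327B, deposits 0.
Totals: Δreserves = +620B, Δdeposits = +572B.
Δrequired reserves = 3% × +572B = +17.16B.
Δexcess reserves = Δreserves − Δrequired = +620B − (+17.16B) = +602.84 billion.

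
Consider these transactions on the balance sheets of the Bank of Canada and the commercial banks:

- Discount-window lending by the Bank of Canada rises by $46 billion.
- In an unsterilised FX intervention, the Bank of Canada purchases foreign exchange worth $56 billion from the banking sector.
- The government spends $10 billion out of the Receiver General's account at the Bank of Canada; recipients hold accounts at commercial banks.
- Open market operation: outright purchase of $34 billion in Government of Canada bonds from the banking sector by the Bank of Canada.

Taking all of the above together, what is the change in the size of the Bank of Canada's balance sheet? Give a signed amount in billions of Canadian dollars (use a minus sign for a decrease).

+$136 billion

Bank of Canada balance sheet:
  Assets:      Securities +$34B, Loans to banks +$46B, Foreign assets +$56B
  Liabilities: Bank reserves +$146B, Government deposits −$10B
Change in total Bank of Canada assets = +$136 billion.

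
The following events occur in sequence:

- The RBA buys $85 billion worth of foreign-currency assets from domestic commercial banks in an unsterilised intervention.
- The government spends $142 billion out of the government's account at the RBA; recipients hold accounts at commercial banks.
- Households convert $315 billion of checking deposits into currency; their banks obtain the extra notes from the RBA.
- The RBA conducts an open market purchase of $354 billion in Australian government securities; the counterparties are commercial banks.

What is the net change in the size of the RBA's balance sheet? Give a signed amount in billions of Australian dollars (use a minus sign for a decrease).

+$439 billion

FX purchase $85 billion: an RBA asset is acquired → +$85B.
Government spending $142 billion: only the composition of liabilities changes → 0.
Currency withdrawal $315 billion: only the composition of liabilities changes → 0.
OMO purchase (from banks) $354 billion: an RBA asset is acquired → +$354B.
Net: 85 + 0 + 0 + 354 = +$439 billion.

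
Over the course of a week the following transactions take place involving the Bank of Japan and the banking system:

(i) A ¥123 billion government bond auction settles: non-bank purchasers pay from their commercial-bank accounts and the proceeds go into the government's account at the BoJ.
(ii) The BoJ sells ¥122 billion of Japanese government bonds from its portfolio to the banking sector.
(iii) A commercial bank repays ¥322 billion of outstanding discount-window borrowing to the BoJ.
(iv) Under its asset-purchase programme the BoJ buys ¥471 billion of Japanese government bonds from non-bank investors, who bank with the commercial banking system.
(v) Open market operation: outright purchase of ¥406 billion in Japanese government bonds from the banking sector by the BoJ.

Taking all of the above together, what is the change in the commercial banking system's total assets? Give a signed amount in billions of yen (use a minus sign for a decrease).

Government account inflow ¥123 billion: bank balance sheets shrink → −¥123B.
OMO sale (to banks) ¥122 billion: just an asset swap on bank balance sheets → 0.
Discount-window repayment ¥322 billion: bank balance sheets shrink → −¥322B.
Asset purchase (from non-banks) ¥471 billion: bank balance sheets expand → +¥471B.
OMO purchase (from banks) ¥406 billion: just an asset swap on bank balance sheets → 0.
Net: −123 + 0 − 322 + 471 + 0 = +¥26 billion.

+¥26 billion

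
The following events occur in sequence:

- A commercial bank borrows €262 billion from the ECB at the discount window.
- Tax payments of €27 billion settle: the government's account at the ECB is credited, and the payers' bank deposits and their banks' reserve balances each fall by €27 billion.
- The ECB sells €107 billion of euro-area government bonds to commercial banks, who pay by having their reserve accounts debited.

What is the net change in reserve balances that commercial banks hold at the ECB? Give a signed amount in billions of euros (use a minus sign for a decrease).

+€128 billion

Discount-window loan €262 billion: the loan is credited to the bank's reserve account → +€262B.
Government account inflow €27 billion: funds move from bank reserves into the government account → −€27B.
OMO sale (to banks) €107 billion: the buying banks pay out of their reserve balances → −€107B.
Net: 262 − 27 − 107 = +€128 billion.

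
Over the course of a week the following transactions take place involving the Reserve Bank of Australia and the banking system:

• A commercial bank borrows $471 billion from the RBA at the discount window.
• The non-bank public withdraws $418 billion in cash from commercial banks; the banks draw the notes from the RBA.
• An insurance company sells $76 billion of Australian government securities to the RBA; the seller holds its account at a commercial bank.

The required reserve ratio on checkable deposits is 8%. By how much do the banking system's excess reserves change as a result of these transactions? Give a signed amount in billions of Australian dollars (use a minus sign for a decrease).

Discount-window loan $471 billion: reserves +$471B, deposits 0.
Currency withdrawal $418 billion: reserves −$418B, deposits −$418B.
Asset purchase (from non-banks) $76 billion: reserves +$76B, deposits +$76B.
Totals: Δreserves = +$129B, Δdeposits = −$342B.
Δrequired reserves = 8% × −$342B = −$27.36B.
Δexcess reserves = Δreserves − Δrequired = +$129B − (−$27.36B) = +$156.36 billion.

+$156.36 billion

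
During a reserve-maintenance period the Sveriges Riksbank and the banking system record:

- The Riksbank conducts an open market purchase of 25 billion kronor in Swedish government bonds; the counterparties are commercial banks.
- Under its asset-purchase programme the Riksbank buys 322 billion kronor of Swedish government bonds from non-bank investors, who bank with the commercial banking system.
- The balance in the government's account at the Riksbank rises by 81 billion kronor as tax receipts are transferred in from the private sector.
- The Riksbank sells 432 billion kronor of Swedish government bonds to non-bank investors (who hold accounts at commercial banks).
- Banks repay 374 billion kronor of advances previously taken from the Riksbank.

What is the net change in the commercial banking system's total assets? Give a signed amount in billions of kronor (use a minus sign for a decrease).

Riksbank balance sheet:
  Assets:      Securities −85B, Loans to banks −374B
  Liabilities: Bank reserves −540B, Government deposits +81B
Commercial banking system:
  Assets:      Reserves at CB −540B, Securities −25B
  Liabilities: Checkable deposits −191B, Borrowings from CB −374B
Change in total bank assets = -565 billion.

-565 billion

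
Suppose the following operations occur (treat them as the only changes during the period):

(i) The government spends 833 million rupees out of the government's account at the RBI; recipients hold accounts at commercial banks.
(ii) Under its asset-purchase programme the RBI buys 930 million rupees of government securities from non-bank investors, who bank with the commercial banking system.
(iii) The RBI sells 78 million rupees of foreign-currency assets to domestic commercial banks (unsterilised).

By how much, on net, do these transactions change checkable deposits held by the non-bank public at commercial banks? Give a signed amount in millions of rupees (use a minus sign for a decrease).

Government spending 833 million rupees: non-bank counterparties' bank balances rise → +833M.
Asset purchase (from non-banks) 930 million rupees: non-bank counterparties' bank balances rise → +930M.
FX sale 78 million rupees: the counterparty is a bank, so public deposits are unchanged → 0.
Net: 833 + 930 + 0 = +1763 million.

+1763 million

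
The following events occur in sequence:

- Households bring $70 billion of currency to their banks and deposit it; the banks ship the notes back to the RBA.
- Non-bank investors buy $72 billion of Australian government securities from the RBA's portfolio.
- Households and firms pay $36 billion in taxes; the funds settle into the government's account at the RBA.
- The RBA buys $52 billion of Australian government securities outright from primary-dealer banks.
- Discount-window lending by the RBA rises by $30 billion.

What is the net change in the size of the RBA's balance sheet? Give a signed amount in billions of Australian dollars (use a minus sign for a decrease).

+$10 billion

Currency deposit $70 billion: only the composition of liabilities changes → 0.
Asset sale (to non-banks) $72 billion: an RBA asset is shed → −$72B.
Government account inflow $36 billion: only the composition of liabilities changes → 0.
OMO purchase (from banks) $52 billion: an RBA asset is acquired → +$52B.
Discount-window loan $30 billion: an RBA asset is acquired → +$30B.
Net: 0 − 72 + 0 + 52 + 30 = +$10 billion.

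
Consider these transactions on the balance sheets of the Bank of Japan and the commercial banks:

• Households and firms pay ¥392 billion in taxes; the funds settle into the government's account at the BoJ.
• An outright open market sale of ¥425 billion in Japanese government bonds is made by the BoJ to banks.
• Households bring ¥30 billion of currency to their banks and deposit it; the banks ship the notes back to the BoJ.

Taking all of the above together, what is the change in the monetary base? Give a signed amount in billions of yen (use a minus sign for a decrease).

Government account inflow ¥392 billion: reserves shift to a non-base liability → −¥392B.
OMO sale (to banks) ¥425 billion: BoJ balance sheet contracts → −¥425B.
Currency deposit ¥30 billion: just a shift between currency and reserves — both are base money → 0.
Net: −392 − 425 + 0 = -¥817 billion.

-¥817 billion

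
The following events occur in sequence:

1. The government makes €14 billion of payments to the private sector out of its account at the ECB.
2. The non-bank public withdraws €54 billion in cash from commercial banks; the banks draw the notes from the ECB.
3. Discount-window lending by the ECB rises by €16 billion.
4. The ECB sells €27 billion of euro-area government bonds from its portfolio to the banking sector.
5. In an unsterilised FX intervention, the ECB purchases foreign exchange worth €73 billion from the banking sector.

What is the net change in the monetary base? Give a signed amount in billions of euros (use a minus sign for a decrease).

ECB balance sheet:
  Assets:      Securities −€27B, Loans to banks +€16B, Foreign assets +€73B
  Liabilities: Bank reserves +€22B, Currency in circulation +€54B, Government deposits −€14B
Commercial banking system:
  Assets:      Reserves at CB +€22B, Securities +€27B, Foreign assets −€73B
  Liabilities: Checkable deposits −€40B, Borrowings from CB +€16B
Monetary base = currency + reserves: +€54B + (+€22B) = +€76 billion.

+€76 billion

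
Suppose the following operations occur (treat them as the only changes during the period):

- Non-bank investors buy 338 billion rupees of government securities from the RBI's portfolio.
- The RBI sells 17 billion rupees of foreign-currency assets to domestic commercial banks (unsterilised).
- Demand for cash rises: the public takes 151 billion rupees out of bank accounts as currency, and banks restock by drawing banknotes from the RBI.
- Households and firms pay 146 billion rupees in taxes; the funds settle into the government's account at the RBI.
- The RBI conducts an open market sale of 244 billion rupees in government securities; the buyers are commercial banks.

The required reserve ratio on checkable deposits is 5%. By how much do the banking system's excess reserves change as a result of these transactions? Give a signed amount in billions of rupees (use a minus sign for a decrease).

-864.25 billion

Asset sale (to non-banks) 338 billion rupees: reserves −338B, deposits −338B.
FX sale 17 billion rupees: reserves −17B, deposits 0.
Currency withdrawal 151 billion rupees: reserves −151B, deposits −151B.
Government account inflow 146 billion rupees: reserves −146B, deposits −146B.
OMO sale (to banks) 244 billion rupees: reserves −244B, deposits 0.
Totals: Δreserves = −896B, Δdeposits = −635B.
Δrequired reserves = 5% × −635B = −31.75B.
Δexcess reserves = Δreserves − Δrequired = −896B − (−31.75B) = -864.25 billion.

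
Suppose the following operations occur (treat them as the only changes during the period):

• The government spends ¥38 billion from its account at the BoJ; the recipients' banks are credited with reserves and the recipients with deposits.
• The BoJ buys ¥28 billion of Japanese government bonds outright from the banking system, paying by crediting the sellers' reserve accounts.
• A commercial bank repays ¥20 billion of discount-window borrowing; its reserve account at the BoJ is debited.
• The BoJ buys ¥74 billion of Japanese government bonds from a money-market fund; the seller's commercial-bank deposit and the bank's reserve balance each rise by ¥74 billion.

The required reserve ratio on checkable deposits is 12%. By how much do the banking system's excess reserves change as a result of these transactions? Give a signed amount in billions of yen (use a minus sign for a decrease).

+¥106.56 billion

Government spending ¥38 billion: reserves +¥38B, deposits +¥38B.
OMO purchase (from banks) ¥28 billion: reserves +¥28B, deposits 0.
Discount-window repayment ¥20 billion: reserves −¥20B, deposits 0.
Asset purchase (from non-banks) ¥74 billion: reserves +¥74B, deposits +¥74B.
Totals: Δreserves = +¥120B, Δdeposits = +¥112B.
Δrequired reserves = 12% × +¥112B = +¥13.44B.
Δexcess reserves = Δreserves − Δrequired = +¥120B − (+¥13.44B) = +¥106.56 billion.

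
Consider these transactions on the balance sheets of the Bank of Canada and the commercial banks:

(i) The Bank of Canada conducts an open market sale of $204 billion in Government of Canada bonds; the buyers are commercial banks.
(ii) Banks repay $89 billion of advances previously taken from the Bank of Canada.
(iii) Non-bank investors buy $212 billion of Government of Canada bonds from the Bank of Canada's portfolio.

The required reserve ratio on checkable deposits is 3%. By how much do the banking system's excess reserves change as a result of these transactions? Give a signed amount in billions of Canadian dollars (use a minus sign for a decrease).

OMO sale (to banks) $204 billion: reserves −$204B, deposits 0.
Discount-window repayment $89 billion: reserves −$89B, deposits 0.
Asset sale (to non-banks) $212 billion: reserves −$212B, deposits −$212B.
Totals: Δreserves = −$505B, Δdeposits = −$212B.
Δrequired reserves = 3% × −$212B = −$6.36B.
Δexcess reserves = Δreserves − Δrequired = −$505B − (−$6.36B) = -$498.64 billion.

-$498.64 billion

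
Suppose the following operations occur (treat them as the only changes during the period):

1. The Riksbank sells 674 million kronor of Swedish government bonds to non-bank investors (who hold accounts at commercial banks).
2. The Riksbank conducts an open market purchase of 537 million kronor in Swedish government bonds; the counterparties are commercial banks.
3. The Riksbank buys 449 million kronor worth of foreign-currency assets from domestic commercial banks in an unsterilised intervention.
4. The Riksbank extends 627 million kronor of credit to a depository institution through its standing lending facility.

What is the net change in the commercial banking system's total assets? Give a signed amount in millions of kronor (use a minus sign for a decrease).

Asset sale (to non-banks) 674 million kronor: bank balance sheets shrink → −674M.
OMO purchase (from banks) 537 million kronor: just an asset swap on bank balance sheets → 0.
FX purchase 449 million kronor: just an asset swap on bank balance sheets → 0.
Discount-window loan 627 million kronor: bank balance sheets expand → +627M.
Net: −674 + 0 + 0 + 627 = -47 million.

-47 million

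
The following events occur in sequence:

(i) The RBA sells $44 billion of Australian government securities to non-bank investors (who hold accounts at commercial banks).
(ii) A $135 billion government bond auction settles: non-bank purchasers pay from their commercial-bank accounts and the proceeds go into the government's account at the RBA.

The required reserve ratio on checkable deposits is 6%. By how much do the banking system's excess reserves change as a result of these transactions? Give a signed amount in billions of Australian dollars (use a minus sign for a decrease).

Asset sale (to non-banks) $44 billion: reserves −$44B, deposits −$44B.
Government account inflow $135 billion: reserves −$135B, deposits −$135B.
Totals: Δreserves = −$179B, Δdeposits = −$179B.
Δrequired reserves = 6% × −$179B = −$10.74B.
Δexcess reserves = Δreserves − Δrequired = −$179B − (−$10.74B) = -$168.26 billion.

-$168.26 billion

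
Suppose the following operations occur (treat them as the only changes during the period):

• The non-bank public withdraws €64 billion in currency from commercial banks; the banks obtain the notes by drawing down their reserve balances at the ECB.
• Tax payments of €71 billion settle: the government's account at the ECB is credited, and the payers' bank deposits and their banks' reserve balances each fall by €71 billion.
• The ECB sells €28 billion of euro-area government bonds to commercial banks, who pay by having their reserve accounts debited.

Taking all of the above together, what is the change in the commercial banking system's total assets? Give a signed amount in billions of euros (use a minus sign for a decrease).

ECB balance sheet:
  Assets:      Securities −€28B
  Liabilities: Bank reserves −€163B, Currency in circulation +€64B, Government deposits +€71B
Commercial banking system:
  Assets:      Reserves at CB −€163B, Securities +€28B
  Liabilities: Checkable deposits −€135B
Change in total bank assets = -€135 billion.

-€135 billion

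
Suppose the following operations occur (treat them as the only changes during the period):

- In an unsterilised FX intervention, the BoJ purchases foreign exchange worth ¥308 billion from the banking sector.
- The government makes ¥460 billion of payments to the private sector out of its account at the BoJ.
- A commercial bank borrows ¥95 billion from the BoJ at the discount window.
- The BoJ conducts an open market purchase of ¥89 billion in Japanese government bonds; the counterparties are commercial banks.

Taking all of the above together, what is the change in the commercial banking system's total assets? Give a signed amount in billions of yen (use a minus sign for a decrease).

BoJ balance sheet:
  Assets:      Securities +¥89B, Loans to banks +¥95B, Foreign assets +¥308B
  Liabilities: Bank reserves +¥952B, Government deposits −¥460B
Commercial banking system:
  Assets:      Reserves at CB +¥952B, Securities −¥89B, Foreign assets −¥308B
  Liabilities: Checkable deposits +¥460B, Borrowings from CB +¥95B
Change in total bank assets = +¥555 billion.

+¥555 billion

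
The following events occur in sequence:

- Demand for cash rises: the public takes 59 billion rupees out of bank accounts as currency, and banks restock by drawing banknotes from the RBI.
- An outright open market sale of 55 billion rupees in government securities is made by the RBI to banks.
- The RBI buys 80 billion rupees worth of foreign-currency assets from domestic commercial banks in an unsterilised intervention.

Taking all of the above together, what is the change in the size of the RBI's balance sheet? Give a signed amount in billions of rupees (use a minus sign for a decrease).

+25 billion

Currency withdrawal 59 billion rupees: only the composition of liabilities changes → 0.
OMO sale (to banks) 55 billion rupees: an RBI asset is shed → −55B.
FX purchase 80 billion rupees: an RBI asset is acquired → +80B.
Net: 0 − 55 + 80 = +25 billion.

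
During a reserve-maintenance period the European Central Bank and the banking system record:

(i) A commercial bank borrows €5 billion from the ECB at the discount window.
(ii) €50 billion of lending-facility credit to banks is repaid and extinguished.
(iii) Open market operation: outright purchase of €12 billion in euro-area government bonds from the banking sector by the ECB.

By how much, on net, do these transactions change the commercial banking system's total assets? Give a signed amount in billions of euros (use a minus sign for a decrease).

Discount-window loan €5 billion: bank balance sheets expand → +€5B.
Discount-window repayment €50 billion: bank balance sheets shrink → −€50B.
OMO purchase (from banks) €12 billion: just an asset swap on bank balance sheets → 0.
Net: 5 − 50 + 0 = -€45 billion.

-€45 billion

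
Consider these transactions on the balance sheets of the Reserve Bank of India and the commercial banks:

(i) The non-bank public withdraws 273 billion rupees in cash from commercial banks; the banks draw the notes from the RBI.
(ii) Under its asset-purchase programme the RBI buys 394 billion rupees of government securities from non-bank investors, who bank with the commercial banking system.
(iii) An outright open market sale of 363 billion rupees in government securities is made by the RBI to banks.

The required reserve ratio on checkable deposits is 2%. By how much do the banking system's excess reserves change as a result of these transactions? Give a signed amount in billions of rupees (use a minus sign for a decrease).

Currency withdrawal 273 billion rupees: reserves −273B, deposits −273B.
Asset purchase (from non-banks) 394 billion rupees: reserves +394B, deposits +394B.
OMO sale (to banks) 363 billion rupees: reserves −363B, deposits 0.
Totals: Δreserves = −242B, Δdeposits = +121B.
Δrequired reserves = 2% × +121B = +2.42B.
Δexcess reserves = Δreserves − Δrequired = −242B − (+2.42B) = -244.42 billion.

-244.42 billion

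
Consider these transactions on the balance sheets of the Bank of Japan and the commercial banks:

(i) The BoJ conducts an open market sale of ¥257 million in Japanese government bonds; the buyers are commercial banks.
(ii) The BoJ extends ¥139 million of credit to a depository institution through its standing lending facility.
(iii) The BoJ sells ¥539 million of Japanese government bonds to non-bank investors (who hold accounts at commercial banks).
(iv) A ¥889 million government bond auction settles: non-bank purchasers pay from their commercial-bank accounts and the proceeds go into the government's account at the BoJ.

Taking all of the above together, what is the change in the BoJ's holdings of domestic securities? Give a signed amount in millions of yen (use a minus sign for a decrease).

-¥796 million

OMO sale (to banks) ¥257 million: securities removed from the BoJ's portfolio → −¥257M.
Discount-window loan ¥139 million: the BoJ's securities portfolio is untouched → 0.
Asset sale (to non-banks) ¥539 million: securities removed from the BoJ's portfolio → −¥539M.
Government account inflow ¥889 million: the BoJ's securities portfolio is untouched → 0.
Net: −257 + 0 − 539 + 0 = -¥796 million.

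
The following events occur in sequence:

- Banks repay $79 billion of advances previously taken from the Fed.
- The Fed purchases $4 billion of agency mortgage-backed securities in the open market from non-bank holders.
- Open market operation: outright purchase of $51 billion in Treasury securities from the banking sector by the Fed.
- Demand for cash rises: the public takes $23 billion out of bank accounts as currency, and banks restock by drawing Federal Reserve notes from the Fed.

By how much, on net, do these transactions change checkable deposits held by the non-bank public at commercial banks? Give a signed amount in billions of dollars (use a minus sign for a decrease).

Fed balance sheet:
  Assets:      Securities +$55B, Loans to banks −$79B
  Liabilities: Bank reserves −$47B, Currency in circulation +$23B
Commercial banking system:
  Assets:      Reserves at CB −$47B, Securities −$51B
  Liabilities: Checkable deposits −$19B, Borrowings from CB −$79B
So the change in checkable deposits held by the non-bank public at commercial banks is -$19 billion.

-$19 billion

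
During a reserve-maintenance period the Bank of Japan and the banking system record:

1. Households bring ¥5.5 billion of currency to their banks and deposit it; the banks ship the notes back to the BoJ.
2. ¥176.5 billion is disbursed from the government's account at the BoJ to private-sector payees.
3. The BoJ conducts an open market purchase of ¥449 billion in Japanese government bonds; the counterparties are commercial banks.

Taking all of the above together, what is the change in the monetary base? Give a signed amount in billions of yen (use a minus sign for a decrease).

BoJ balance sheet:
  Assets:      Securities +¥449B
  Liabilities: Bank reserves +¥631B, Currency in circulation −¥5.5B, Government deposits −¥176.5B
Commercial banking system:
  Assets:      Reserves at CB +¥631B, Securities −¥449B
  Liabilities: Checkable deposits +¥182B
Monetary base = currency + reserves: −¥5.5B + (+¥631B) = +¥625.5 billion.

+¥625.5 billion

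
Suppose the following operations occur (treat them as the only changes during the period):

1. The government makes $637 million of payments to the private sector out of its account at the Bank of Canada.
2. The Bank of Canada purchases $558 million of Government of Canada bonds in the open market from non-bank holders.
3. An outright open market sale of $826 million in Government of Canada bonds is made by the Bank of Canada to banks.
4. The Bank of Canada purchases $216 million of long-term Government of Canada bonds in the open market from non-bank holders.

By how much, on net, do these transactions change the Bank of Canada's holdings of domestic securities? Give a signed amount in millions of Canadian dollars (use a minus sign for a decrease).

-$52 million

Government spending $637 million: the Bank of Canada's securities portfolio is untouched → 0.
Asset purchase (from non-banks) $558 million: securities added to the Bank of Canada's portfolio → +$558M.
OMO sale (to banks) $826 million: securities removed from the Bank of Canada's portfolio → −$826M.
Asset purchase (from non-banks) $216 million: securities added to the Bank of Canada's portfolio → +$216M.
Net: 0 + 558 − 826 + 216 = -$52 million.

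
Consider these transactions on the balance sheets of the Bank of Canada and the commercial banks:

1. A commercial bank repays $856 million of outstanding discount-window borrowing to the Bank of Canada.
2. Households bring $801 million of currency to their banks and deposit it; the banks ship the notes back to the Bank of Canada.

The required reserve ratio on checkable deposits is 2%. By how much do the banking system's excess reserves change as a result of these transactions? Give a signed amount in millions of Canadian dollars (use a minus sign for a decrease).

Discount-window repayment $856 million: reserves −$856M, deposits 0.
Currency deposit $801 million: reserves +$801M, deposits +$801M.
Totals: Δreserves = −$55M, Δdeposits = +$801M.
Δrequired reserves = 2% × +$801M = +$16.02M.
Δexcess reserves = Δreserves − Δrequired = −$55M − (+$16.02M) = -$71.02 million.

-$71.02 million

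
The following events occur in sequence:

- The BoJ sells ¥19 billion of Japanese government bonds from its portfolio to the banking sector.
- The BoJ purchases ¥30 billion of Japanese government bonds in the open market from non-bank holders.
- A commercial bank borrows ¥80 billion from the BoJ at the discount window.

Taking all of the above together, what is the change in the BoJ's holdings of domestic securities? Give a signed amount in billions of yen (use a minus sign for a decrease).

OMO sale (to banks) ¥19 billion: securities removed from the BoJ's portfolio → −¥19B.
Asset purchase (from non-banks) ¥30 billion: securities added to the BoJ's portfolio → +¥30B.
Discount-window loan ¥80 billion: the BoJ's securities portfolio is untouched → 0.
Net: −19 + 30 + 0 = +¥11 billion.

+¥11 billion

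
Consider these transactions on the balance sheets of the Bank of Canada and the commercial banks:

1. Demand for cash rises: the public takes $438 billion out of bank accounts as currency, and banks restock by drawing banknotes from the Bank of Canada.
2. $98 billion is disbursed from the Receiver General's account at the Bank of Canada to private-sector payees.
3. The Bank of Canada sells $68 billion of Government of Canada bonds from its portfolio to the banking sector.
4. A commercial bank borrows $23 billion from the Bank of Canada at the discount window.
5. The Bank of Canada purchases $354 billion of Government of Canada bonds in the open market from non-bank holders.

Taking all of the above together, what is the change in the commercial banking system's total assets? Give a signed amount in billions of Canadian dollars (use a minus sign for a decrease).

Bank of Canada balance sheet:
  Assets:      Securities +$286B, Loans to banks +$23B
  Liabilities: Bank reserves −$31B, Currency in circulation +$438B, Government deposits −$98B
Commercial banking system:
  Assets:      Reserves at CB −$31B, Securities +$68B
  Liabilities: Checkable deposits +$14B, Borrowings from CB +$23B
Change in total bank assets = +$37 billion.

+$37 billion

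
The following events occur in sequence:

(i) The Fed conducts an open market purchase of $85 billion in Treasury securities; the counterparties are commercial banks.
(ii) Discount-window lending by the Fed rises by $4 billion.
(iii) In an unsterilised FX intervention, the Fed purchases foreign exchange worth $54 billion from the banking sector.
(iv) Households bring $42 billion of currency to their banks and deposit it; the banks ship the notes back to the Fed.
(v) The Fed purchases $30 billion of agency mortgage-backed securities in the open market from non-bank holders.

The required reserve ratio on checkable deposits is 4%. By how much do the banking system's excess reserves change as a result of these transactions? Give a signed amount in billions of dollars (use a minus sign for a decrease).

OMO purchase (from banks) $85 billion: reserves +$85B, deposits 0.
Discount-window loan $4 billion: reserves +$4B, deposits 0.
FX purchase $54 billion: reserves +$54B, deposits 0.
Currency deposit $42 billion: reserves +$42B, deposits +$42B.
Asset purchase (from non-banks) $30 billion: reserves +$30B, deposits +$30B.
Totals: Δreserves = +$215B, Δdeposits = +$72B.
Δrequired reserves = 4% × +$72B = +$2.88B.
Δexcess reserves = Δreserves − Δrequired = +$215B − (+$2.88B) = +$212.12 billion.

+$212.12 billion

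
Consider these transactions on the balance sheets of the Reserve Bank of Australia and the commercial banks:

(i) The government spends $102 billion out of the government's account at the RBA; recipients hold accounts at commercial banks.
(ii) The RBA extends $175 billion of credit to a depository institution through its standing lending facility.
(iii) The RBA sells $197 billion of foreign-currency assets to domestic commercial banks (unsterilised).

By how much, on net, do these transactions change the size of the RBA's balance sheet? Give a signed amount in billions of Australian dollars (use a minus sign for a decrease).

-$22 billion

RBA balance sheet:
  Assets:      Loans to banks +$175B, Foreign assets −$197B
  Liabilities: Bank reserves +$80B, Government deposits −$102B
Change in total RBA assets = -$22 billion.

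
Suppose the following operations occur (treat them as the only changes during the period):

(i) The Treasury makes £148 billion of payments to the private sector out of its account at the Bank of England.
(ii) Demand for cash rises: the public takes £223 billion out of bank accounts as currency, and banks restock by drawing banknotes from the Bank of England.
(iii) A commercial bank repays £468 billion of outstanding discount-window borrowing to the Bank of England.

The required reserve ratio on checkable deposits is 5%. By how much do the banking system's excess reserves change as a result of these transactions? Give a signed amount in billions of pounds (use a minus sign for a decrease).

-£539.25 billion

Government spending £148 billion: reserves +£148B, deposits +£148B.
Currency withdrawal £223 billion: reserves −£223B, deposits −£223B.
Discount-window repayment £468 billion: reserves −£468B, deposits 0.
Totals: Δreserves = −£543B, Δdeposits = −£75B.
Δrequired reserves = 5% × −£75B = −£3.75B.
Δexcess reserves = Δreserves − Δrequired = −£543B − (−£3.75B) = -£539.25 billion.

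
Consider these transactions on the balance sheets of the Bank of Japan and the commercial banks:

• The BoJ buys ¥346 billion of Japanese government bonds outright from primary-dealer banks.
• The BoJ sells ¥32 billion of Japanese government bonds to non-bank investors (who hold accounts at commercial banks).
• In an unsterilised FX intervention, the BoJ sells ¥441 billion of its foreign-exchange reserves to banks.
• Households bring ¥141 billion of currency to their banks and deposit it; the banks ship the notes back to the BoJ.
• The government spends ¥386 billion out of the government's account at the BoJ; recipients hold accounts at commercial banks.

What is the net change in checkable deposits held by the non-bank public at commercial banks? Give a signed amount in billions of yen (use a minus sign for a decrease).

BoJ balance sheet:
  Assets:      Securities +¥314B, Foreign assets −¥441B
  Liabilities: Bank reserves +¥400B, Currency in circulation −¥141B, Government deposits −¥386B
Commercial banking system:
  Assets:      Reserves at CB +¥400B, Securities −¥346B, Foreign assets +¥441B
  Liabilities: Checkable deposits +¥495B
So the change in checkable deposits held by the non-bank public at commercial banks is +¥495 billion.

+¥495 billion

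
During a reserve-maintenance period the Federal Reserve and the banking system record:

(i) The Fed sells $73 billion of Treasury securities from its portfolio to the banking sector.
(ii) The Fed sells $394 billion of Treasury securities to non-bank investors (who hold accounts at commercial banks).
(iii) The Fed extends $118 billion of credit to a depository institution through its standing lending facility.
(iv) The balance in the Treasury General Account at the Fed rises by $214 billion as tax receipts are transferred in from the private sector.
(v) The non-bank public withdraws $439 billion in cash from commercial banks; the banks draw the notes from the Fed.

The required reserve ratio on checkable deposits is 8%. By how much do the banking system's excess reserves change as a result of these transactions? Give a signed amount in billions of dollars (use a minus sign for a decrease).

OMO sale (to banks) $73 billion: reserves −$73B, deposits 0.
Asset sale (to non-banks) $394 billion: reserves −$394B, deposits −$394B.
Discount-window loan $118 billion: reserves +$118B, deposits 0.
Government account inflow $214 billion: reserves −$214B, deposits −$214B.
Currency withdrawal $439 billion: reserves −$439B, deposits −$439B.
Totals: Δreserves = −$1002B, Δdeposits = −$1047B.
Δrequired reserves = 8% × −$1047B = −$83.76B.
Δexcess reserves = Δreserves − Δrequired = −$1002B − (−$83.76B) = -$918.24 billion.

-$918.24 billion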